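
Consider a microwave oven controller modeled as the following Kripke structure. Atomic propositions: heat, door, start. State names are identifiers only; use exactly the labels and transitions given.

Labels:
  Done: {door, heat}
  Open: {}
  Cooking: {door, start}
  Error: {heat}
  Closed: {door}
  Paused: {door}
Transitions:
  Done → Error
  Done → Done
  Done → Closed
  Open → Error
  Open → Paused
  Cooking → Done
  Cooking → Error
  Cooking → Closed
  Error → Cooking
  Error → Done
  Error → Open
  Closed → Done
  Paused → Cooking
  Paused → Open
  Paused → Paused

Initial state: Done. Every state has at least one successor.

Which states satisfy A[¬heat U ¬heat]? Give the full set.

States satisfying ¬heat: {Open, Cooking, Closed, Paused}.
States satisfying A[¬heat U ¬heat]: {Open, Cooking, Closed, Paused}.

{Open, Cooking, Closed, Paused}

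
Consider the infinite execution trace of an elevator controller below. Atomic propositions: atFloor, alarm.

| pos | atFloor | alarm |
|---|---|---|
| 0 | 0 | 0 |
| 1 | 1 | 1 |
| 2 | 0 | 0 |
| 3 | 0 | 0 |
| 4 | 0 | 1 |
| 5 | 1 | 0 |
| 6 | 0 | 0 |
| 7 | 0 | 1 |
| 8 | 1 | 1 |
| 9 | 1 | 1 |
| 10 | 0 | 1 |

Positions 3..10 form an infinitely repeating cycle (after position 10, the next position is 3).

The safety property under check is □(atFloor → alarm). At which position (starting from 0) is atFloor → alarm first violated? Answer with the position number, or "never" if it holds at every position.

5

Check atFloor → alarm at each position in order: 0 ✓, 1 ✓, 2 ✓, 3 ✓, 4 ✓.
At position 5 the labels are {atFloor}, so atFloor → alarm is false there. This is the first violation.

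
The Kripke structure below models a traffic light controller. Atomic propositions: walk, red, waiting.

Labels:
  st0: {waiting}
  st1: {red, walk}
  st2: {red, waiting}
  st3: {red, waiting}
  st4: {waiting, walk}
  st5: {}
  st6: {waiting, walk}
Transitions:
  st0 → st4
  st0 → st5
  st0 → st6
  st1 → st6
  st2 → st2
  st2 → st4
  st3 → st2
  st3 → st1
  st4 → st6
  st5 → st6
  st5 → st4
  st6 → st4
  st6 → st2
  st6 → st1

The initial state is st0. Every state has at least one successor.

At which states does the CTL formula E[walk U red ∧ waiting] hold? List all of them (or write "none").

States satisfying walk: {st1, st4, st6}.
States satisfying red ∧ waiting: {st2, st3}.
States satisfying E[walk U red ∧ waiting]: {st1, st2, st3, st4, st6}.

{st1, st2, st3, st4, st6}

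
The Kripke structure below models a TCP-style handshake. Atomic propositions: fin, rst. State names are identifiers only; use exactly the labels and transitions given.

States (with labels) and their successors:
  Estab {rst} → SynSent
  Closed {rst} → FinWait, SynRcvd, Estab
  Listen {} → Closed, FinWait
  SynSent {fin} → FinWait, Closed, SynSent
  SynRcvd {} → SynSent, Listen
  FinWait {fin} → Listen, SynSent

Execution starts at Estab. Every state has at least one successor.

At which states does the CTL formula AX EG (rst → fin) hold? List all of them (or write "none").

States satisfying EG (rst → fin): {Listen, SynSent, SynRcvd, FinWait}.
States satisfying AX EG (rst → fin): {Estab, SynRcvd, FinWait}.

{Estab, SynRcvd, FinWait}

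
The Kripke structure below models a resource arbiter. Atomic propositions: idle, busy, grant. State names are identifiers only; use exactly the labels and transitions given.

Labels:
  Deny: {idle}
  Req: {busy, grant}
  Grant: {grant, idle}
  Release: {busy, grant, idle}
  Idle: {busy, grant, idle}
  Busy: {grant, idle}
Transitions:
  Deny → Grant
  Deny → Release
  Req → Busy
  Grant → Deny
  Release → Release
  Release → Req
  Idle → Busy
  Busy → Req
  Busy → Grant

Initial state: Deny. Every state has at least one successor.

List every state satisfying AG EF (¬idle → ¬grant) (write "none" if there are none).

States satisfying EF (¬idle → ¬grant): {Deny, Req, Grant, Release, Idle, Busy}.
States satisfying AG EF (¬idle → ¬grant): {Deny, Req, Grant, Release, Idle, Busy}.

{Deny, Req, Grant, Release, Idle, Busy}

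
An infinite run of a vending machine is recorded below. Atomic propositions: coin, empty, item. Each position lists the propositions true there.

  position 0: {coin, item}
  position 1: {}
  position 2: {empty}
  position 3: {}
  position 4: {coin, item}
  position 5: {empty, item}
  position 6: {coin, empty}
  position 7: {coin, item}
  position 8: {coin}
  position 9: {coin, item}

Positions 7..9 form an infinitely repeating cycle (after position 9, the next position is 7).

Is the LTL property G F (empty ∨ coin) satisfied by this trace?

Yes

F (empty ∨ coin) holds at every position 0..9, and those are all positions ever visited, so G F (empty ∨ coin) holds.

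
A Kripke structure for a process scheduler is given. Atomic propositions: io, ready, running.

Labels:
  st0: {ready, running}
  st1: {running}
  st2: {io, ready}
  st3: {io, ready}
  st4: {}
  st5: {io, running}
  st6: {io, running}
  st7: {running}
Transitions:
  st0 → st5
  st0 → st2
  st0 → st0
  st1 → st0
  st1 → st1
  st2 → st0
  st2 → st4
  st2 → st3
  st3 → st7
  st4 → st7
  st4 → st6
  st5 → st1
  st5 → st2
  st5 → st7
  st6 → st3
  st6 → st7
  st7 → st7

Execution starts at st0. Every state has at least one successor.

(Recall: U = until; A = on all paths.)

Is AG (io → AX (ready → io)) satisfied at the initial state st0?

No

States satisfying io → AX (ready → io): {st0, st1, st3, st4, st5, st6, st7}.
States satisfying AG (io → AX (ready → io)): {st3, st4, st6, st7}.
st2 is reachable from st0 and violates io → AX (ready → io), so AG fails at st0.
st0 ∉ Sat(AG (io → AX (ready → io))).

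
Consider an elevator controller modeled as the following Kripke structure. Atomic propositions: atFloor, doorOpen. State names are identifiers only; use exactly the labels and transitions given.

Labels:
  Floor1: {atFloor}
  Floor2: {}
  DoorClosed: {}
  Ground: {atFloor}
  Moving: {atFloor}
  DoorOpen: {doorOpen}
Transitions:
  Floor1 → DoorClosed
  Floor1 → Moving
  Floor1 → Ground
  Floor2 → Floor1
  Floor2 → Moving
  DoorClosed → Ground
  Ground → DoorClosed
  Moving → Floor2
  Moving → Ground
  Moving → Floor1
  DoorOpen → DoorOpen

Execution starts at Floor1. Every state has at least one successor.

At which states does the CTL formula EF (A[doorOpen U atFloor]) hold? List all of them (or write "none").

{Floor1, Floor2, DoorClosed, Ground, Moving}

States satisfying A[doorOpen U atFloor]: {Floor1, Ground, Moving}.
States satisfying EF (A[doorOpen U atFloor]): {Floor1, Floor2, DoorClosed, Ground, Moving}.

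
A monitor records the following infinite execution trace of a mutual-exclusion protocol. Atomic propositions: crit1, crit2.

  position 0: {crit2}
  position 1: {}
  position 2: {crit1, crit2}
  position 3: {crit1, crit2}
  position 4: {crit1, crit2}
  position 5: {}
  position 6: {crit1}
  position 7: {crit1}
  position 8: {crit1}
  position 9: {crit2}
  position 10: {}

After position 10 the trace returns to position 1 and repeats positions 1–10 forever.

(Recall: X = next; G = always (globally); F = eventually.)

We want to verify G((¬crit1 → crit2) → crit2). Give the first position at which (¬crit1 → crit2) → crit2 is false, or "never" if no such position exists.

Check (¬crit1 → crit2) → crit2 at each position in order: 0 ✓, 1 ✓, 2 ✓, 3 ✓, 4 ✓, 5 ✓.
At position 6 the labels are {crit1}, so (¬crit1 → crit2) → crit2 is false there. This is the first violation.

6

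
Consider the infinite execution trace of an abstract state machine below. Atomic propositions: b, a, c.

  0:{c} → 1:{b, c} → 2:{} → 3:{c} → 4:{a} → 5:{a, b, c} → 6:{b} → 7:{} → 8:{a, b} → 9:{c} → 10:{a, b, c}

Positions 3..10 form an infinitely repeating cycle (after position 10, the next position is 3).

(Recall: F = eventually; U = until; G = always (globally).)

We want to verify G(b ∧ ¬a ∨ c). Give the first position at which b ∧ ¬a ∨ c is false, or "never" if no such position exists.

Check b ∧ ¬a ∨ c at each position in order: 0 ✓, 1 ✓.
At position 2 the labels are {}, so b ∧ ¬a ∨ c is false there. This is the first violation.

2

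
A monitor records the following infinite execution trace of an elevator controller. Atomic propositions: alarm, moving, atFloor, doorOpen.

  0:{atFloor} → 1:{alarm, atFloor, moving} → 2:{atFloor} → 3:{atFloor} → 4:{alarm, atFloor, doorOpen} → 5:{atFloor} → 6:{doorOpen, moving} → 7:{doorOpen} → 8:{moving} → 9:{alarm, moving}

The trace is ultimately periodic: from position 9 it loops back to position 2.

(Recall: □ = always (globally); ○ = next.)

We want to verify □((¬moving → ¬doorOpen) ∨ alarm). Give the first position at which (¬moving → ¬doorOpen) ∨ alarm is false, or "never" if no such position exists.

Check (¬moving → ¬doorOpen) ∨ alarm at each position in order: 0 ✓, 1 ✓, 2 ✓, 3 ✓, 4 ✓, 5 ✓, 6 ✓.
At position 7 the labels are {doorOpen}, so (¬moving → ¬doorOpen) ∨ alarm is false there. This is the first violation.

7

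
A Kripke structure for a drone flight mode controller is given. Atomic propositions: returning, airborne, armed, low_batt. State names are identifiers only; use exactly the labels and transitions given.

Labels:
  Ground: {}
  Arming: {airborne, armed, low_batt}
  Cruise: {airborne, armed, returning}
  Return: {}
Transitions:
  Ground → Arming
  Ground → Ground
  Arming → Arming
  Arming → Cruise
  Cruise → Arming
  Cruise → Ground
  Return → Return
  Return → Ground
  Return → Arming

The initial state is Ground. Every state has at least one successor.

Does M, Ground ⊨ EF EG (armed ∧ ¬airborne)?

States satisfying EG (armed ∧ ¬airborne): ∅.
States satisfying EF EG (armed ∧ ¬airborne): ∅.
No suitable path/successor from Ground witnesses the formula.
Ground ∉ Sat(EF EG (armed ∧ ¬airborne)).

Violated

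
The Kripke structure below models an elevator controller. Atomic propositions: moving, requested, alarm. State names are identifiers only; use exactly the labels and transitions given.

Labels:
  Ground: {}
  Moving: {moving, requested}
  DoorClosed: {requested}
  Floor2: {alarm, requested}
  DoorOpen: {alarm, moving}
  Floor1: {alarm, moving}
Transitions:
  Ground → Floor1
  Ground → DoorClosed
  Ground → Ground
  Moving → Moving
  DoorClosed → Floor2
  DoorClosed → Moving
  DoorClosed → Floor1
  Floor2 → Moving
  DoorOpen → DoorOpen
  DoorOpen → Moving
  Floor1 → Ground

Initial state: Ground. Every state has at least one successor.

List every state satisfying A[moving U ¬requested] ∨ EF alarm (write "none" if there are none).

{Ground, DoorClosed, Floor2, DoorOpen, Floor1}

States satisfying moving: {Moving, DoorOpen, Floor1}.
States satisfying ¬requested: {Ground, DoorOpen, Floor1}.
States satisfying A[moving U ¬requested]: {Ground, DoorOpen, Floor1}.
States satisfying alarm: {Floor2, DoorOpen, Floor1}.
States satisfying EF alarm: {Ground, DoorClosed, Floor2, DoorOpen, Floor1}.
States satisfying A[moving U ¬requested] ∨ EF alarm: {Ground, DoorClosed, Floor2, DoorOpen, Floor1}.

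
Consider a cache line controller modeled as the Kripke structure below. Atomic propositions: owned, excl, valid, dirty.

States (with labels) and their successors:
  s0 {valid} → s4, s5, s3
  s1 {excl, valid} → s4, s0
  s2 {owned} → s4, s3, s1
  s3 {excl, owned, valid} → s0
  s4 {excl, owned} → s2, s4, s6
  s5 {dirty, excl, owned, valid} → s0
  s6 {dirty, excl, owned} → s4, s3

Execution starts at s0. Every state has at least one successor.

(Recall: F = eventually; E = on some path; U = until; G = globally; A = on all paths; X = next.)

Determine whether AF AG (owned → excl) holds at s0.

No

States satisfying AG (owned → excl): ∅.
States satisfying AF AG (owned → excl): ∅.
There is a path from s0 along which AG (owned → excl) never holds.
s0 ∉ Sat(AF AG (owned → excl)).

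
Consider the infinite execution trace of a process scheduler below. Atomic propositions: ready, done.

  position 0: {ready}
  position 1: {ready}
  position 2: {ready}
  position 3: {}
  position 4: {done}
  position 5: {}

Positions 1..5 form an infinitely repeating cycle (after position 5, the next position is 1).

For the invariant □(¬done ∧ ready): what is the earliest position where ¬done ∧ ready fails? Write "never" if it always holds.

Check ¬done ∧ ready at each position in order: 0 ✓, 1 ✓, 2 ✓.
At position 3 the labels are {}, so ¬done ∧ ready is false there. This is the first violation.

3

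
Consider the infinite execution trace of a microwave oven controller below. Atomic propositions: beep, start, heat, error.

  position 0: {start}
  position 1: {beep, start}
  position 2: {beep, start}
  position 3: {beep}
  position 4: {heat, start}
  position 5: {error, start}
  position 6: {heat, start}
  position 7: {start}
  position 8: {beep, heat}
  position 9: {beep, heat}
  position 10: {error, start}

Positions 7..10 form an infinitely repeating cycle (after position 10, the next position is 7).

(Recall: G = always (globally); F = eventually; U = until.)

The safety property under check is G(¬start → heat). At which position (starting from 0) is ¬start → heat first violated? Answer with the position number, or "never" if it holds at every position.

Check ¬start → heat at each position in order: 0 ✓, 1 ✓, 2 ✓.
At position 3 the labels are {beep}, so ¬start → heat is false there. This is the first violation.

3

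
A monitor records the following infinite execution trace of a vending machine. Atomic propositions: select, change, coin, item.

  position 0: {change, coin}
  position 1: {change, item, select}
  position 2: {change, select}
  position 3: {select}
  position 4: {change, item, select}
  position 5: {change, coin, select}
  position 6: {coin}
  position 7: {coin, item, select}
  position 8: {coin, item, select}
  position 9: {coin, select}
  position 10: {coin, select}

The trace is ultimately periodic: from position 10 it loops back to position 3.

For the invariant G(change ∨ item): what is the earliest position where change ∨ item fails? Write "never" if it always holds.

Check change ∨ item at each position in order: 0 ✓, 1 ✓, 2 ✓.
At position 3 the labels are {select}, so change ∨ item is false there. This is the first violation.

3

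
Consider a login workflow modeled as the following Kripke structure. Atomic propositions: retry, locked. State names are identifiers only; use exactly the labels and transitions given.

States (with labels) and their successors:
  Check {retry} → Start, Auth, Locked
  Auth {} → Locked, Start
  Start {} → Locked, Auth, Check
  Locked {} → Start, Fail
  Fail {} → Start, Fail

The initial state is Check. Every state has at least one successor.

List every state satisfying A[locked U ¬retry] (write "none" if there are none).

States satisfying locked: ∅.
States satisfying ¬retry: {Auth, Start, Locked, Fail}.
States satisfying A[locked U ¬retry]: {Auth, Start, Locked, Fail}.

{Auth, Start, Locked, Fail}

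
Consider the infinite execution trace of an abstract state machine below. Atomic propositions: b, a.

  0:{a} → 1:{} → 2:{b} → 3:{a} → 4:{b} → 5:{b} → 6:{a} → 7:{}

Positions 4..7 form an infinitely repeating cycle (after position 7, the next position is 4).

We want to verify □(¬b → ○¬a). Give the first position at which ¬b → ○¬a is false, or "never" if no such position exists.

never

¬b → ○¬a holds at every position 0..7, and those are all the positions the trace ever visits, so the invariant □(¬b → ○¬a) is never violated.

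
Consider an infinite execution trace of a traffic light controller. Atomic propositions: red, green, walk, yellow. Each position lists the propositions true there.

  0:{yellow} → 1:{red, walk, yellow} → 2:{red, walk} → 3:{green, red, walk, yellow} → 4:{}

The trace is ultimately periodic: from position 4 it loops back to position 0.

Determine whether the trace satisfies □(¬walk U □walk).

Violated

¬walk U □walk must hold at every position from 0 onward. It fails at position 0, so □(¬walk U □walk) is false.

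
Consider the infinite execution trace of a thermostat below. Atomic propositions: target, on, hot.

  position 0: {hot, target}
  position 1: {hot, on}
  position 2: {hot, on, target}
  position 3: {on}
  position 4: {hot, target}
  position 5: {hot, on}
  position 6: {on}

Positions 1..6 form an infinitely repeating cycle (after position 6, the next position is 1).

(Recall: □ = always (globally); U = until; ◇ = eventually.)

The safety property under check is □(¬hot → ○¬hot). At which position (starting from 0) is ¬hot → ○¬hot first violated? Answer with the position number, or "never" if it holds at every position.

3

Check ¬hot → ○¬hot at each position in order: 0 ✓, 1 ✓, 2 ✓.
At position 3 the labels are {on} and the next position 4 has {hot, target}, so ¬hot → ○¬hot is false there. This is the first violation.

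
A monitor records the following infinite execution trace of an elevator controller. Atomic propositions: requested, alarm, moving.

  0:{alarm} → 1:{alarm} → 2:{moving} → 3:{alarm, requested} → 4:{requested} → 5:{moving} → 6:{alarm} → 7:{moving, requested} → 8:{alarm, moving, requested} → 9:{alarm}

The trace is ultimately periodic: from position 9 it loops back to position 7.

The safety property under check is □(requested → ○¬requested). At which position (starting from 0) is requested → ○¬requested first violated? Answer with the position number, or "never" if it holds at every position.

3

Check requested → ○¬requested at each position in order: 0 ✓, 1 ✓, 2 ✓.
At position 3 the labels are {alarm, requested} and the next position 4 has {requested}, so requested → ○¬requested is false there. This is the first violation.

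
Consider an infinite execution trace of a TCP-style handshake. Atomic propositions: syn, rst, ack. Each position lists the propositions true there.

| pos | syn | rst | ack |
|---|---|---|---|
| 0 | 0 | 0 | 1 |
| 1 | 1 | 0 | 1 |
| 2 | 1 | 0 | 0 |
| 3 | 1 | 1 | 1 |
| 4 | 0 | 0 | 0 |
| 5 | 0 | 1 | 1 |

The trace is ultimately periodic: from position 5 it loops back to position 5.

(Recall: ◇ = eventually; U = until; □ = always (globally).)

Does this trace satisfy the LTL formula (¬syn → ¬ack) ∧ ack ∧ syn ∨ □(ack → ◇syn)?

ack → ◇syn must hold at every position from 0 onward. It fails at position 5, so □(ack → ◇syn) is false.
Positions where ack holds: 0, 1, 3, 5.
Check ◇syn at each: 0→ok, 1→ok, 3→ok, 5→fails.
At position 0: (¬syn → ¬ack) ∧ ack ∧ syn is false; □(ack → ◇syn) is false; so (¬syn → ¬ack) ∧ ack ∧ syn ∨ □(ack → ◇syn) is false.

No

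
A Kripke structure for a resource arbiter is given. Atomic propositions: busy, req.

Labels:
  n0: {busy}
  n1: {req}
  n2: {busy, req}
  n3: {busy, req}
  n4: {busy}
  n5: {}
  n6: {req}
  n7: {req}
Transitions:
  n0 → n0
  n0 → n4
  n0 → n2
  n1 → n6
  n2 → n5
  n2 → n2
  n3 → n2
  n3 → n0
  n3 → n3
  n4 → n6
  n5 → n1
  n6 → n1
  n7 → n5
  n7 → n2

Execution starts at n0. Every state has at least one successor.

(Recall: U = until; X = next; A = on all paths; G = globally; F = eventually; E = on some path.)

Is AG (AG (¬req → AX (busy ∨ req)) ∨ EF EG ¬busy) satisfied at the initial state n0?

States satisfying AG (¬req → AX (busy ∨ req)) ∨ EF EG ¬busy: {n0, n1, n2, n3, n4, n5, n6, n7}.
States satisfying AG (AG (¬req → AX (busy ∨ req)) ∨ EF EG ¬busy): {n0, n1, n2, n3, n4, n5, n6, n7}.
Every state reachable from n0 satisfies AG (¬req → AX (busy ∨ req)) ∨ EF EG ¬busy.
n0 ∈ Sat(AG (AG (¬req → AX (busy ∨ req)) ∨ EF EG ¬busy)).

Holds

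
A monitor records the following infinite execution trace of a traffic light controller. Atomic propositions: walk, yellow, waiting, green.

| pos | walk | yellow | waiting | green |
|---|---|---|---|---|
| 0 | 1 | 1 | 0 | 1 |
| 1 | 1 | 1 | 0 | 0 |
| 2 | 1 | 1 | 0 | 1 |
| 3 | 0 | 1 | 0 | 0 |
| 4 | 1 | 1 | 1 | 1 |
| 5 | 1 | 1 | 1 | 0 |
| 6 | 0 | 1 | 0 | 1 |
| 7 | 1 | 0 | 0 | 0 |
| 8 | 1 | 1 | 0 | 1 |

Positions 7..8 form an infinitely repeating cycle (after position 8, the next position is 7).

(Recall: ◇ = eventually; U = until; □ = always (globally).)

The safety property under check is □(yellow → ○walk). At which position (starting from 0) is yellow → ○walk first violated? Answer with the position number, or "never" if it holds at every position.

2

Check yellow → ○walk at each position in order: 0 ✓, 1 ✓.
At position 2 the labels are {green, walk, yellow} and the next position 3 has {yellow}, so yellow → ○walk is false there. This is the first violation.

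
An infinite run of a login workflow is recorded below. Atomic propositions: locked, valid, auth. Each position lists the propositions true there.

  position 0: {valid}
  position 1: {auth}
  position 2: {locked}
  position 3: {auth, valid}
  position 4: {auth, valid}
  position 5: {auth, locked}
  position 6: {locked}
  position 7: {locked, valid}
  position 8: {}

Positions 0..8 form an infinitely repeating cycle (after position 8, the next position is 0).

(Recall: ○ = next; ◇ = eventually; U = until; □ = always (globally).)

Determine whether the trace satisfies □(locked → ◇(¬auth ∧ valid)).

Satisfied

locked → ◇(¬auth ∧ valid) holds at every position 0..8, and those are all positions ever visited, so □(locked → ◇(¬auth ∧ valid)) holds.
Positions where locked holds: 2, 5, 6, 7.
Check ◇(¬auth ∧ valid) at each: 2→ok, 5→ok, 6→ok, 7→ok.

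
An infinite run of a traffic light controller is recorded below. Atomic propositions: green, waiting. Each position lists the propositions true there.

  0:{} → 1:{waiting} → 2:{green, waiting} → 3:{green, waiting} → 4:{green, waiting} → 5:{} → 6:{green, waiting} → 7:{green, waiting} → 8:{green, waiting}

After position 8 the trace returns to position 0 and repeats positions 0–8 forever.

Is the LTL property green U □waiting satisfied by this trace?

Walking from position 0: at position 0, □waiting has not yet held and green fails, so green U □waiting is false.

No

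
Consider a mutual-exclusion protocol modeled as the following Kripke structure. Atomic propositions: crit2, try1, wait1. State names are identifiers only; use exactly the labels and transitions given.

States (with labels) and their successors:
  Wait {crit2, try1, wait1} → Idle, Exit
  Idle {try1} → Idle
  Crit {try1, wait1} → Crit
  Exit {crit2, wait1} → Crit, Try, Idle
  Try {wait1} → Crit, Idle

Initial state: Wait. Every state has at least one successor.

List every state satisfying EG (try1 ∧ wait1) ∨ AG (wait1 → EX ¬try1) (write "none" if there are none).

States satisfying try1 ∧ wait1: {Wait, Crit}.
States satisfying EG (try1 ∧ wait1): {Crit}.
States satisfying wait1 → EX ¬try1: {Wait, Idle, Exit}.
States satisfying AG (wait1 → EX ¬try1): {Idle}.
States satisfying EG (try1 ∧ wait1) ∨ AG (wait1 → EX ¬try1): {Idle, Crit}.

{Idle, Crit}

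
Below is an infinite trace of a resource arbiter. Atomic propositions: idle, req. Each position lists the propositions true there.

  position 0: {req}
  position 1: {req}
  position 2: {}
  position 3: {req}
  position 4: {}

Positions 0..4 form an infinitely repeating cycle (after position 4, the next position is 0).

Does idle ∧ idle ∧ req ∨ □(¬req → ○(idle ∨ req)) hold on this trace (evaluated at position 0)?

¬req → ○(idle ∨ req) holds at every position 0..4, and those are all positions ever visited, so □(¬req → ○(idle ∨ req)) holds.
Positions where ¬req holds: 2, 4.
Check ○(idle ∨ req) at each: 2→ok, 4→ok.
At position 0: idle ∧ idle ∧ req is false; □(¬req → ○(idle ∨ req)) is true; so idle ∧ idle ∧ req ∨ □(¬req → ○(idle ∨ req)) is true.

Satisfied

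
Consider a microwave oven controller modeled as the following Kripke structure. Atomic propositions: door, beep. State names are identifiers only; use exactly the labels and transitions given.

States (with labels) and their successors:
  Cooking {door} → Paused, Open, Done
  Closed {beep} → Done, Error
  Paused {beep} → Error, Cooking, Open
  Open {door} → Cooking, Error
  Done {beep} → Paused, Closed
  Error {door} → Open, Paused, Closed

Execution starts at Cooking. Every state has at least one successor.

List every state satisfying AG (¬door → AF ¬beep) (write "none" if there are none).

none

States satisfying ¬door → AF ¬beep: {Cooking, Paused, Open, Error}.
States satisfying AG (¬door → AF ¬beep): ∅.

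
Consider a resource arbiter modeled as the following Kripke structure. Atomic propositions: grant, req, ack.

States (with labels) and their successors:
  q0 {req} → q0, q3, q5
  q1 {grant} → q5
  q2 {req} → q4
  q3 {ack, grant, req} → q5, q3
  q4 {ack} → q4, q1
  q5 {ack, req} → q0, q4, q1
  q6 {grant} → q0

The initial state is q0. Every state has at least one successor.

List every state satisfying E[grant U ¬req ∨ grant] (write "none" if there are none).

States satisfying grant: {q1, q3, q6}.
States satisfying ¬req ∨ grant: {q1, q3, q4, q6}.
States satisfying E[grant U ¬req ∨ grant]: {q1, q3, q4, q6}.

{q1, q3, q4, q6}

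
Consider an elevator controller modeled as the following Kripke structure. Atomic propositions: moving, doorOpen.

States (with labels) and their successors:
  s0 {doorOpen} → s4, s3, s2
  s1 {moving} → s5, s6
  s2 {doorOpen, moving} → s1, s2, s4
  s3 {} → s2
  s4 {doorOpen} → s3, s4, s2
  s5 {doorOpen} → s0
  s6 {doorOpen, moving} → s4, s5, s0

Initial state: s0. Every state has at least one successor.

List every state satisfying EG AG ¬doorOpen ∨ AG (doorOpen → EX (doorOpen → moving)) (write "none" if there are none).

States satisfying AG ¬doorOpen: ∅.
States satisfying EG AG ¬doorOpen: ∅.
States satisfying doorOpen → EX (doorOpen → moving): {s0, s1, s2, s3, s4}.
States satisfying AG (doorOpen → EX (doorOpen → moving)): ∅.
States satisfying EG AG ¬doorOpen ∨ AG (doorOpen → EX (doorOpen → moving)): ∅.

none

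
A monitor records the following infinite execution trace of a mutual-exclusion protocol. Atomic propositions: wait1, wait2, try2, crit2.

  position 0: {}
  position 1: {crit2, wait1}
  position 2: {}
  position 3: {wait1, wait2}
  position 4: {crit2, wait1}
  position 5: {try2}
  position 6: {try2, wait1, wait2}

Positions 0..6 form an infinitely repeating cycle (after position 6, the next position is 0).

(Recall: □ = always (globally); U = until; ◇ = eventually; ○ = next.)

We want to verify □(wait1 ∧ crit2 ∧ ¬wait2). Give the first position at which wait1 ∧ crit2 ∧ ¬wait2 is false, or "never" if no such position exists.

At position 0 the labels are {}, so wait1 ∧ crit2 ∧ ¬wait2 is false there. This is the first violation.

0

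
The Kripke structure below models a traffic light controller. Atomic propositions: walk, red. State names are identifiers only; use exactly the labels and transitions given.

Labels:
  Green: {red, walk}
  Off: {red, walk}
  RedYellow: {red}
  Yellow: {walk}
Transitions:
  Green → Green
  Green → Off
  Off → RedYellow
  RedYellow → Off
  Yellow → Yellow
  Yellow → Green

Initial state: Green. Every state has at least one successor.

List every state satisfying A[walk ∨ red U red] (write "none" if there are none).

States satisfying walk ∨ red: {Green, Off, RedYellow, Yellow}.
States satisfying red: {Green, Off, RedYellow}.
States satisfying A[walk ∨ red U red]: {Green, Off, RedYellow}.

{Green, Off, RedYellow}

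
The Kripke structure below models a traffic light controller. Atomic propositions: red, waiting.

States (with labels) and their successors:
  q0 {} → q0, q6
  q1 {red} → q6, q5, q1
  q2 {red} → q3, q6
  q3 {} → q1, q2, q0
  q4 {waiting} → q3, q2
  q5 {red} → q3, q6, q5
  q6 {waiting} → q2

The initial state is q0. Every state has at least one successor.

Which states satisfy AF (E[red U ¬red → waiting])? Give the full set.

States satisfying E[red U ¬red → waiting]: {q1, q2, q4, q5, q6}.
States satisfying AF (E[red U ¬red → waiting]): {q1, q2, q4, q5, q6}.

{q1, q2, q4, q5, q6}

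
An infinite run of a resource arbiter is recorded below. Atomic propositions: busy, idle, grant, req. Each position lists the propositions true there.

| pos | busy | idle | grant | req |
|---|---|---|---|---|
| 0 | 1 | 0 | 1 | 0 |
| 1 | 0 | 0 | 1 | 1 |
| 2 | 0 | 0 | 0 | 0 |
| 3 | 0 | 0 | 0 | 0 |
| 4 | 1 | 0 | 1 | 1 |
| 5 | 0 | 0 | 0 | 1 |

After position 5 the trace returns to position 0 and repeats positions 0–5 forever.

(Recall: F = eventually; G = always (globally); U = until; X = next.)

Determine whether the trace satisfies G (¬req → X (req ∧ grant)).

Violated

¬req → X (req ∧ grant) must hold at every position from 0 onward. It fails at position 2, so G (¬req → X (req ∧ grant)) is false.
Positions where ¬req holds: 0, 2, 3.
Check X (req ∧ grant) at each: 0→ok, 2→fails, 3→ok.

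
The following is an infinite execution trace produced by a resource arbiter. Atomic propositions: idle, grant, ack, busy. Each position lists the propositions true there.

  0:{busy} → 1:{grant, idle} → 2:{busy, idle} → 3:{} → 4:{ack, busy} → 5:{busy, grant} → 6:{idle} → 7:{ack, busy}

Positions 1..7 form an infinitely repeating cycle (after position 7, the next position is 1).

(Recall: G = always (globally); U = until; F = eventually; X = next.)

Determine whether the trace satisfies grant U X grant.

Walking from position 0: X grant first holds at position 0, and grant holds at every earlier position along the way, so grant U X grant holds.

Yes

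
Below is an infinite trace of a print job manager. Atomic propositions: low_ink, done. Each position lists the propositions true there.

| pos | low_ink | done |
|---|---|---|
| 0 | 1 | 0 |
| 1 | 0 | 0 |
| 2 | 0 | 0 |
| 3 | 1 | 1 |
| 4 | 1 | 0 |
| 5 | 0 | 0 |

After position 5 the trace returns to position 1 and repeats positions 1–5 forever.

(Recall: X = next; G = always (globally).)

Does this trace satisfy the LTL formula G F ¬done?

F ¬done holds at every position 0..5, and those are all positions ever visited, so G F ¬done holds.

Holds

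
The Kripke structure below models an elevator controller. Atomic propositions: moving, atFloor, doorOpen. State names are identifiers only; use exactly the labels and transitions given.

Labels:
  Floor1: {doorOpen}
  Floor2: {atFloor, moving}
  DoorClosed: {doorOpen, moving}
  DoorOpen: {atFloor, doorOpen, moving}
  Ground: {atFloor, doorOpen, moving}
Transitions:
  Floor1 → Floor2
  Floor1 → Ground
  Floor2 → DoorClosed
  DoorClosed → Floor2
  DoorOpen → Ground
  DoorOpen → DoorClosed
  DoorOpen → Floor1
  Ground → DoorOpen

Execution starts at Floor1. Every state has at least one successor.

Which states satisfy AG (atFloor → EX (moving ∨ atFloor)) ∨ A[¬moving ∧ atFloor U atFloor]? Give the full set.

States satisfying atFloor → EX (moving ∨ atFloor): {Floor1, Floor2, DoorClosed, DoorOpen, Ground}.
States satisfying AG (atFloor → EX (moving ∨ atFloor)): {Floor1, Floor2, DoorClosed, DoorOpen, Ground}.
States satisfying ¬moving ∧ atFloor: ∅.
States satisfying atFloor: {Floor2, DoorOpen, Ground}.
States satisfying A[¬moving ∧ atFloor U atFloor]: {Floor2, DoorOpen, Ground}.
States satisfying AG (atFloor → EX (moving ∨ atFloor)) ∨ A[¬moving ∧ atFloor U atFloor]: {Floor1, Floor2, DoorClosed, DoorOpen, Ground}.

{Floor1, Floor2, DoorClosed, DoorOpen, Ground}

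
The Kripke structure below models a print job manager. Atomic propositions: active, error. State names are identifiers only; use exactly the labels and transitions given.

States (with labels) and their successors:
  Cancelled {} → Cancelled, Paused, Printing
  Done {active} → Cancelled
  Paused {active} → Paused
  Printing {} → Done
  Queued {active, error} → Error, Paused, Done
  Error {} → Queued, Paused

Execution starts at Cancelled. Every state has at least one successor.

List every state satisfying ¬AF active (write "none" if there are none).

{Cancelled}

States satisfying active: {Done, Paused, Queued}.
States satisfying AF active: {Done, Paused, Printing, Queued, Error}.
States satisfying ¬AF active: {Cancelled}.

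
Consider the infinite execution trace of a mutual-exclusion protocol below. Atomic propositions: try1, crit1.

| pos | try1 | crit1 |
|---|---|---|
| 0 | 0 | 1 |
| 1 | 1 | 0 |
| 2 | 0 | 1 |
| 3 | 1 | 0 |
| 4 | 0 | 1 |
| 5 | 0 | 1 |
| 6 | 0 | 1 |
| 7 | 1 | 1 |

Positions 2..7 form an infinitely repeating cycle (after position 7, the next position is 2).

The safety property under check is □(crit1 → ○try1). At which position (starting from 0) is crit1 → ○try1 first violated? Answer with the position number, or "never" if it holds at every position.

Check crit1 → ○try1 at each position in order: 0 ✓, 1 ✓, 2 ✓, 3 ✓.
At position 4 the labels are {crit1} and the next position 5 has {crit1}, so crit1 → ○try1 is false there. This is the first violation.

4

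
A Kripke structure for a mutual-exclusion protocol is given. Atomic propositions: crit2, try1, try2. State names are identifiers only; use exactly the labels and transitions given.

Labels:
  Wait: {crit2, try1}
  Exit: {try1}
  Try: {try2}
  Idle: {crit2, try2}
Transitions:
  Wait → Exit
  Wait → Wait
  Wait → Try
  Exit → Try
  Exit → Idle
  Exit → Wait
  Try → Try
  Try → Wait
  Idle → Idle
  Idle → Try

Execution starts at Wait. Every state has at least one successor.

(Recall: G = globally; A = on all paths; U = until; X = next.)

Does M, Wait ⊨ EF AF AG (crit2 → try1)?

Does not hold

States satisfying AF AG (crit2 → try1): ∅.
States satisfying EF AF AG (crit2 → try1): ∅.
No suitable path/successor from Wait witnesses the formula.
Wait ∉ Sat(EF AF AG (crit2 → try1)).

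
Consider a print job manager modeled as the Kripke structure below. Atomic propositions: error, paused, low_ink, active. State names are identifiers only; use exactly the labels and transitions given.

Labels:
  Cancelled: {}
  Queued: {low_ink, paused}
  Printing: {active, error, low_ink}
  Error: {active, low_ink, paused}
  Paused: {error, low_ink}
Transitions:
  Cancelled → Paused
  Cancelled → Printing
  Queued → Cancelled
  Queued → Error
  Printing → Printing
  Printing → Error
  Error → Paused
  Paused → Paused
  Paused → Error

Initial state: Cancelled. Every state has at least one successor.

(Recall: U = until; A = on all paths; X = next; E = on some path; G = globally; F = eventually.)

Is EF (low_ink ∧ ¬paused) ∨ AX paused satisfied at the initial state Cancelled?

Satisfied

States satisfying low_ink ∧ ¬paused: {Printing, Paused}.
States satisfying EF (low_ink ∧ ¬paused): {Cancelled, Queued, Printing, Error, Paused}.
States satisfying paused: {Queued, Error}.
States satisfying AX paused: ∅.
States satisfying EF (low_ink ∧ ¬paused) ∨ AX paused: {Cancelled, Queued, Printing, Error, Paused}.
Cancelled ∈ Sat(EF (low_ink ∧ ¬paused) ∨ AX paused).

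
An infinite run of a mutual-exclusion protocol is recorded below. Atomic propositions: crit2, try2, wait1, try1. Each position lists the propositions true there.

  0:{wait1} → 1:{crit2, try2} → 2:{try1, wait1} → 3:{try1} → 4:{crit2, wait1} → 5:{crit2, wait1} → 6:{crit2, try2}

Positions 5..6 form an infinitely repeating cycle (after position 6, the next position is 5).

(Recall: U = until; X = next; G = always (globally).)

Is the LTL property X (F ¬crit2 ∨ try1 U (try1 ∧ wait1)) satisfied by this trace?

The position after 0 is 1; F ¬crit2 ∨ try1 U (try1 ∧ wait1) is true there.

Holds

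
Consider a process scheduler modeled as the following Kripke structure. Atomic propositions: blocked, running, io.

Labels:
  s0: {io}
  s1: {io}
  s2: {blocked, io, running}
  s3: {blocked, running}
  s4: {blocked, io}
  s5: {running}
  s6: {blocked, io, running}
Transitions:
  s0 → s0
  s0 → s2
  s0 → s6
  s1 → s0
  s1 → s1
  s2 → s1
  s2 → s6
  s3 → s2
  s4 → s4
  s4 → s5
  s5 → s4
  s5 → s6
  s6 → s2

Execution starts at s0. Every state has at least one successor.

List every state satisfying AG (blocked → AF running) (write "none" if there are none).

{s0, s1, s2, s3, s6}

States satisfying blocked → AF running: {s0, s1, s2, s3, s5, s6}.
States satisfying AG (blocked → AF running): {s0, s1, s2, s3, s6}.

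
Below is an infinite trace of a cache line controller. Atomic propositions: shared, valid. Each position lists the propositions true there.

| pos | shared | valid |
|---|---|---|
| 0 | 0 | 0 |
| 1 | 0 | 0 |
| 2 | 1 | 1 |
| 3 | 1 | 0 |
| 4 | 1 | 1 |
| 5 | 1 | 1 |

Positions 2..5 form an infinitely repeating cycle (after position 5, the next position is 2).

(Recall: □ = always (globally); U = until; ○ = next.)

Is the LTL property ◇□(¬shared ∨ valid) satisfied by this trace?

Violated

□(¬shared ∨ valid) is false at every position 0..5, so it never becomes true and ◇□(¬shared ∨ valid) fails.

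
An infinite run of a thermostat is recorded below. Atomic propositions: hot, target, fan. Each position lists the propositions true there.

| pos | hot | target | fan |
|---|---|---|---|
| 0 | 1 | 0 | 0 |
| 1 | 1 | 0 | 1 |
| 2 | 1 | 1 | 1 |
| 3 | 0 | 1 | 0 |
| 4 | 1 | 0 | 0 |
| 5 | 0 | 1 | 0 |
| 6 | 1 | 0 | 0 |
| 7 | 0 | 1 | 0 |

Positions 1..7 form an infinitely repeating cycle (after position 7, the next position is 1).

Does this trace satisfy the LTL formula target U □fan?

Violated

Walking from position 0: at position 0, □fan has not yet held and target fails, so target U □fan is false.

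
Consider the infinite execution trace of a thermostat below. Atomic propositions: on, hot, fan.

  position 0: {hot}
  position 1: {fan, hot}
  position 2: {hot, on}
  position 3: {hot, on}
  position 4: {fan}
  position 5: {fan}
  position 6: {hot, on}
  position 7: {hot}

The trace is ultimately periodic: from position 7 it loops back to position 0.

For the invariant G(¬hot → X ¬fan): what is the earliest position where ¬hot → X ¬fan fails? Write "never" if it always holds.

Check ¬hot → X ¬fan at each position in order: 0 ✓, 1 ✓, 2 ✓, 3 ✓.
At position 4 the labels are {fan} and the next position 5 has {fan}, so ¬hot → X ¬fan is false there. This is the first violation.

4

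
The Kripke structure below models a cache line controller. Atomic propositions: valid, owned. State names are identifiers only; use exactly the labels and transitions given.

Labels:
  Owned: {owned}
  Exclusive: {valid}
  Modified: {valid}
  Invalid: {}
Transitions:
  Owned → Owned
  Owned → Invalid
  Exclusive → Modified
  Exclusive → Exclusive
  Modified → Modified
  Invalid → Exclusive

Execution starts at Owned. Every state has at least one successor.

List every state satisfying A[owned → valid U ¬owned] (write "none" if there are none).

States satisfying owned → valid: {Exclusive, Modified, Invalid}.
States satisfying ¬owned: {Exclusive, Modified, Invalid}.
States satisfying A[owned → valid U ¬owned]: {Exclusive, Modified, Invalid}.

{Exclusive, Modified, Invalid}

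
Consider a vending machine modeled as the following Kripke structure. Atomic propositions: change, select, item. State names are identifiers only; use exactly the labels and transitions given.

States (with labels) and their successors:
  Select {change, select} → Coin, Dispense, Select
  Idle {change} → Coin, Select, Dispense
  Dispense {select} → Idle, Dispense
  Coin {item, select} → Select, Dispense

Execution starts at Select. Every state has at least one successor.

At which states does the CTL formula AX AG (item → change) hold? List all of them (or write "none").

States satisfying AG (item → change): ∅.
States satisfying AX AG (item → change): ∅.

none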